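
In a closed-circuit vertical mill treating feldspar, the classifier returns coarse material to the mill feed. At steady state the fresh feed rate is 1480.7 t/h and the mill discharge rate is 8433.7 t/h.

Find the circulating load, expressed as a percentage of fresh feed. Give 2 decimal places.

CL = 469.58 %

Discharge = new feed + return, hence
R = M − F = 8433.7 − 1480.7 = 6953.0 t/h
CL = 100·R/F = 100·6953.0/1480.7 = 469.58 %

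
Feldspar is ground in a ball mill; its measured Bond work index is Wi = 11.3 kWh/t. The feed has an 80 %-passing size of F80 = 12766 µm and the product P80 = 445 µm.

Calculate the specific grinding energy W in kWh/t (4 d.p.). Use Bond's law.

W = 4.3566 kWh/t

W = 10 Wi (1/√P80 − 1/√F80)  [Bond]
1/√445 = 0.047405;  1/√12766 = 0.008851
W = 10·11.3·(0.047405 − 0.008851) = 4.3566 kWh/t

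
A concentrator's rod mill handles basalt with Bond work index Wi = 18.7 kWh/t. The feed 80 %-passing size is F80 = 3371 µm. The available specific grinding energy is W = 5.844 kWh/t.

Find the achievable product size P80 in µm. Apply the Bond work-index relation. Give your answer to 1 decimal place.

P80 = 425.6 µm

W = 10·Wi·(P80^(-½) − F80^(-½))
⇒ 1/√P80 = W/(10 Wi) + 1/√F80
  = 5.8440/(10·18.7) + 1/√3371 = 0.031251 + 0.017223 = 0.048475
P80 = (1/0.048475)² = 20.6293² = 425.57 µm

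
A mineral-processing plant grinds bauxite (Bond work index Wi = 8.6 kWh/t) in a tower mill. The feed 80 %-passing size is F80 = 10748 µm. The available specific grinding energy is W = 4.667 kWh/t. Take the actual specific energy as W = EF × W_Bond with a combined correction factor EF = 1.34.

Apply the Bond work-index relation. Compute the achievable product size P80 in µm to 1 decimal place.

P80 = 397.7 µm

W = 10 Wi (1/√P80 − 1/√F80)  [Bond]
W_Bond = W / EF = 4.667 / 1.34 = 3.4828 kWh/t
P80^(−½) = W_Bond/(10 Wi) + F80^(−½)
  = 3.4828/(10·8.6) + 1/√10748 = 0.040498 + 0.009646 = 0.050144
P80 = (1/0.050144)² = 19.9426² = 397.71 µm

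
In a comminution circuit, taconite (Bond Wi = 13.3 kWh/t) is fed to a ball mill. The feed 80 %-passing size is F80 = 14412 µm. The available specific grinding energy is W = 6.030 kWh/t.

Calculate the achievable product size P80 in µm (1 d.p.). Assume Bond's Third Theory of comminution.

P80 = 347.2 µm

W = 10 Wi (1/√P80 − 1/√F80)  [Bond]
⇒ 1/√P80 = W/(10 Wi) + 1/√F80
  = 6.0300/(10·13.3) + 1/√14412 = 0.045338 + 0.008330 = 0.053668
P80 = (1/0.053668)² = 18.6330² = 347.19 µm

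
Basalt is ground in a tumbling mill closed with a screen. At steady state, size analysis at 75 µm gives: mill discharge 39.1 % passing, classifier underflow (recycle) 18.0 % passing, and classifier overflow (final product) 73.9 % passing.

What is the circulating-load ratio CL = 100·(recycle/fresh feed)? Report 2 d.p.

CL = 164.93 %

Classifier node, passing 75 µm:
(1+r)·d = r·u + o ⇒ r = (o−d)/(d−u)
r = (73.9 − 39.1)/(39.1 − 18.0) = 34.8/21.1 = 1.6493
CL = 100·r = 164.93 %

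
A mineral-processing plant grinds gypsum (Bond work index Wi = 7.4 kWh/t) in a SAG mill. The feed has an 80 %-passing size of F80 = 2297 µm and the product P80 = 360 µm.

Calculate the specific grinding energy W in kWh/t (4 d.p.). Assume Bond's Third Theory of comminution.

W = 10 Wi / √P80 − 10 Wi / √F80
1/√360 = 0.052705;  1/√2297 = 0.020865
W = 10·7.4·(0.052705 − 0.020865) = 2.3561 kWh/t

W = 2.3561 kWh/t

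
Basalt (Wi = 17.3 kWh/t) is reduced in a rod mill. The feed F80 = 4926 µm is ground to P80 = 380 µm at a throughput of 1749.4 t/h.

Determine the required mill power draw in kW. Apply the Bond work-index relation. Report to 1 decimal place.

P = 11213.3 kW

W = 10 Wi (1/√P80 − 1/√F80)  [Bond]
W = 10·17.3·(1/√380 − 1/√4926) = 10·17.3·(0.037051) = 6.4098 kWh/t
P = W·T = 6.4098·1749.4 = 11213.3 kW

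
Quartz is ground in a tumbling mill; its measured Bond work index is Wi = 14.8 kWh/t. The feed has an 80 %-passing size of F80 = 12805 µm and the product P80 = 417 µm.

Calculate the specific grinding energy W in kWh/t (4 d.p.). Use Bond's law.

W = 5.9397 kWh/t

W = 10·Wi·[P80^(−½) − F80^(−½)]
1/√417 = 0.048970;  1/√12805 = 0.008837
W = 10·14.8·(0.048970 − 0.008837) = 5.9397 kWh/t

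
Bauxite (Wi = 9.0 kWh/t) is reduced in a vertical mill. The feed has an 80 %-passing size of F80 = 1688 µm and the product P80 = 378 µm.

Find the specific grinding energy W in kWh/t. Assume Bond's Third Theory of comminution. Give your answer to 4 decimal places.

W = 2.4385 kWh/t

W = 10·Wi·[P80^(−½) − F80^(−½)]
1/√378 = 0.051434;  1/√1688 = 0.024340
W = 10·9.0·(0.051434 − 0.024340) = 2.4385 kWh/t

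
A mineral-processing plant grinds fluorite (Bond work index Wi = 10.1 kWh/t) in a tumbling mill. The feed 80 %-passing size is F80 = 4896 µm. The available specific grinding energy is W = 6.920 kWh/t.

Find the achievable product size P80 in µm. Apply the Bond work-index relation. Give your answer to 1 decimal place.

W = 10 Wi (1/√P80 − 1/√F80)  [Bond]
P80^-0.5 = F80^-0.5 + W/(10 Wi)
  = 6.9200/(10·10.1) + 1/√4896 = 0.068515 + 0.014292 = 0.082806
P80 = (1/0.082806)² = 12.0764² = 145.84 µm

P80 = 145.8 µm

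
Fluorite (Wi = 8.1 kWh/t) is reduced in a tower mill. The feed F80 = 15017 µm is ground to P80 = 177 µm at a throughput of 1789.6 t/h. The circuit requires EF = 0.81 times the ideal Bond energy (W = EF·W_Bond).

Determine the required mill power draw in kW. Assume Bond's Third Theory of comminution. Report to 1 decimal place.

P = 7867.3 kW

Bond: W = 10·Wi·(1/√P80 − 1/√F80)
W = 10·8.1·(1/√177 − 1/√15017) = 10·8.1·(0.067004) = 5.4273 kWh/t
W_actual = 0.81 × 5.4273 = 4.3961 kWh/t
P_mill = W·ṁ = 4.3961·1789.6 = 7867.3 kW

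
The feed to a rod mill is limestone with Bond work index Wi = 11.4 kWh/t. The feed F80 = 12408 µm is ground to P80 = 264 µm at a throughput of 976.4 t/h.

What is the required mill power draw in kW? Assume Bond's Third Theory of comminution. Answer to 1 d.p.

P = 5851.4 kW

W = 10·Wi·(P80^(-½) − F80^(-½))
W = 10·11.4·(1/√264 − 1/√12408) = 10·11.4·(0.052568) = 5.9928 kWh/t
P_mill = W·ṁ = 5.9928·976.4 = 5851.4 kW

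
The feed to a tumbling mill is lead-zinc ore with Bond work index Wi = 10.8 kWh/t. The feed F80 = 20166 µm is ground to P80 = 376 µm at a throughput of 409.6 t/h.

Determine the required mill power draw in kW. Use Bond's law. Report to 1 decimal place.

P = 1969.8 kW

Bond: W = 10·Wi·(1/√P80 − 1/√F80)
W = 10·10.8·(1/√376 − 1/√20166) = 10·10.8·(0.044529) = 4.8091 kWh/t
P_mill = W·ṁ = 4.8091·409.6 = 1969.8 kW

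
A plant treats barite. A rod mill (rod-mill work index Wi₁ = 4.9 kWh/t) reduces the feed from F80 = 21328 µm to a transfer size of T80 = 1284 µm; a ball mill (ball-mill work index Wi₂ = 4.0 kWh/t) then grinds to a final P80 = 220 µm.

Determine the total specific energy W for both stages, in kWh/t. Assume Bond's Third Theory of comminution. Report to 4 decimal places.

W = 2.6124 kWh/t

W = 10·Wi·[P80^(−½) − F80^(−½)]
Stage 1 (21328→1284 µm, Wi₁=4.9): W₁ = 10·4.9·(0.027907 − 0.006847) = 1.0319 kWh/t
Stage 2 (1284→220 µm, Wi₂=4.0): W₂ = 10·4.0·(0.067420 − 0.027907) = 1.5805 kWh/t
W = W₁ + W₂ = 1.0319 + 1.5805 = 2.6124 kWh/t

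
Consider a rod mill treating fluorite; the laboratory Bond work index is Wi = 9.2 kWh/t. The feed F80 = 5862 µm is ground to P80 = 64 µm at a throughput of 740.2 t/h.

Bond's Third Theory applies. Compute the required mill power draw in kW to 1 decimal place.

W = 10 Wi / √P80 − 10 Wi / √F80
W = 10·9.2·(1/√64 − 1/√5862) = 10·9.2·(0.111939) = 10.2984 kWh/t
P_mill = W·ṁ = 10.2984·740.2 = 7622.9 kW

P = 7622.9 kW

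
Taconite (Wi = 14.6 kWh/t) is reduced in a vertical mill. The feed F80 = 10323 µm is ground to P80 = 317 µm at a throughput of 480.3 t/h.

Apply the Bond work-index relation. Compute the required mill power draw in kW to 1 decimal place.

P = 3248.4 kW

W = 10 Wi / √P80 − 10 Wi / √F80
W = 10·14.6·(1/√317 − 1/√10323) = 10·14.6·(0.046323) = 6.7632 kWh/t
Power = W × throughput = 6.7632 kWh/t × 480.3 t/h = 3248.4 kW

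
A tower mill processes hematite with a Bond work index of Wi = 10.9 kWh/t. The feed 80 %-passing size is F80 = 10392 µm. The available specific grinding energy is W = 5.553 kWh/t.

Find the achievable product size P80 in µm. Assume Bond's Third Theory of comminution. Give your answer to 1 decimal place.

P80 = 270.9 µm

W = 10·Wi·[P80^(−½) − F80^(−½)]
⇒ 1/√P80 = W/(10·Wi) + 1/√F80
  = 5.5530/(10·10.9) + 1/√10392 = 0.050945 + 0.009810 = 0.060755
P80 = (1/0.060755)² = 16.4597² = 270.92 µm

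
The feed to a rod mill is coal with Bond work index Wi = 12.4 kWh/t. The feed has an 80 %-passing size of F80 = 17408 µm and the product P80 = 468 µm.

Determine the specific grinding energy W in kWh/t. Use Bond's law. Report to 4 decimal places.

Bond:  W = 10 Wi (1/√P − 1/√F)
1/√468 = 0.046225;  1/√17408 = 0.007579
W = 10·12.4·(0.046225 − 0.007579) = 4.7921 kWh/t

W = 4.7921 kWh/t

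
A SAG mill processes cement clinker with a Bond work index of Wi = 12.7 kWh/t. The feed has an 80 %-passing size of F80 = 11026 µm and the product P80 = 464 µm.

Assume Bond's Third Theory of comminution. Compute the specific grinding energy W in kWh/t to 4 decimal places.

W = 10·Wi·[P80^(−½) − F80^(−½)]
1/√464 = 0.046424;  1/√11026 = 0.009523
W = 10·12.7·(0.046424 − 0.009523) = 4.6864 kWh/t

W = 4.6864 kWh/t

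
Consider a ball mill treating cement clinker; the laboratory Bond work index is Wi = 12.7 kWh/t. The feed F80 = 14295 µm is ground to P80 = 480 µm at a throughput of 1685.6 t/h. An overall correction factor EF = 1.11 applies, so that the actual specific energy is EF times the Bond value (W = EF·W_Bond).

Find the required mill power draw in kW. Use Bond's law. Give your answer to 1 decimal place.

W = 10·Wi·(P80^(-½) − F80^(-½))
W = 10·12.7·(1/√480 − 1/√14295) = 10·12.7·(0.037280) = 4.7345 kWh/t
With EF = 1.11: W = 4.7345·1.11 = 5.2553 kWh/t
P = W·T = 5.2553·1685.6 = 8858.4 kW

P = 8858.4 kW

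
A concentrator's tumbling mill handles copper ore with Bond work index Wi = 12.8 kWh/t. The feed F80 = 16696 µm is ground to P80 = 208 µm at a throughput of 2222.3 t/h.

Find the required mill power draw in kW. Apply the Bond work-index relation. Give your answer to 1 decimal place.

W = 10 Wi / √P80 − 10 Wi / √F80
W = 10·12.8·(1/√208 − 1/√16696) = 10·12.8·(0.061598) = 7.8846 kWh/t
Power = W × throughput = 7.8846 kWh/t × 2222.3 t/h = 17521.9 kW

P = 17521.9 kW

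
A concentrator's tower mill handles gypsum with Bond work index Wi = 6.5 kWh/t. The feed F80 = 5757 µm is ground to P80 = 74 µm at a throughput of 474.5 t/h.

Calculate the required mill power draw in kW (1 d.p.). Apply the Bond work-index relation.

W_Bond = 10·Wi·(1/√P₈₀ − 1/√F₈₀)
W = 10·6.5·(1/√74 − 1/√5757) = 10·6.5·(0.103068) = 6.6994 kWh/t
P = W·T = 6.6994·474.5 = 3178.9 kW

P = 3178.9 kW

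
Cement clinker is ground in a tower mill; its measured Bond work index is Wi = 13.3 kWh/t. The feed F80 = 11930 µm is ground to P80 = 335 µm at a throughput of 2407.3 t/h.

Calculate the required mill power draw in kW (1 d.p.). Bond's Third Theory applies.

P = 14561.5 kW

Bond: W = 10·Wi·(1/√P80 − 1/√F80)
W = 10·13.3·(1/√335 − 1/√11930) = 10·13.3·(0.045480) = 6.0489 kWh/t
Mill draw = 6.0489 × 2407.3 = 14561.5 kW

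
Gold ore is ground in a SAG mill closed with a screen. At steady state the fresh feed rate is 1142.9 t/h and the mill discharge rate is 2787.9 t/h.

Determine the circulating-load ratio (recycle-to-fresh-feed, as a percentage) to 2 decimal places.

CL = 143.93 %

Steady state: M = F + R.
R = M − F = 2787.9 − 1142.9 = 1645.0 t/h
CL = 100·R/F = 100·1645.0/1142.9 = 143.93 %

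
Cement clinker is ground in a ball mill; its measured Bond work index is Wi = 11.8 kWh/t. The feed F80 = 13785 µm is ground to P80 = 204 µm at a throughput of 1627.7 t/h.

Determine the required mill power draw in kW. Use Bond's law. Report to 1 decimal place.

P = 11811.6 kW

Bond: W = 10·Wi·(1/√P80 − 1/√F80)
W = 10·11.8·(1/√204 − 1/√13785) = 10·11.8·(0.061497) = 7.2566 kWh/t
P_mill = W·ṁ = 7.2566·1627.7 = 11811.6 kW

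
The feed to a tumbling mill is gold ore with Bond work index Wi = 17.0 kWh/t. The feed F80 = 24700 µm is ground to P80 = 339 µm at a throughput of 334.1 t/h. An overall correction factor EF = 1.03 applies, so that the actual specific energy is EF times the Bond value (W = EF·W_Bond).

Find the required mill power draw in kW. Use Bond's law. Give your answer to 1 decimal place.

W = 10 Wi (P80^-0.5 − F80^-0.5)
W = 10·17.0·(1/√339 − 1/√24700) = 10·17.0·(0.047950) = 8.1514 kWh/t
Corrected W = EF·W_Bond = 1.03·8.1514 = 8.3960 kWh/t
P_mill = W·ṁ = 8.3960·334.1 = 2805.1 kW

P = 2805.1 kW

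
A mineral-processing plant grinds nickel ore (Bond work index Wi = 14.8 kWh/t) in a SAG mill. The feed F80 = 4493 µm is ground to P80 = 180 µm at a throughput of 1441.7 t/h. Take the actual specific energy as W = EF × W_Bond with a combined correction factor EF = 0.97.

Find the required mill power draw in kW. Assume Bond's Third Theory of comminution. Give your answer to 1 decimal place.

P = 12338.9 kW

Bond: W = 10·Wi·(1/√P80 − 1/√F80)
W = 10·14.8·(1/√180 − 1/√4493) = 10·14.8·(0.059617) = 8.8233 kWh/t
With EF = 0.97: W = 8.8233·0.97 = 8.5586 kWh/t
Mill draw = 8.5586 × 1441.7 = 12338.9 kW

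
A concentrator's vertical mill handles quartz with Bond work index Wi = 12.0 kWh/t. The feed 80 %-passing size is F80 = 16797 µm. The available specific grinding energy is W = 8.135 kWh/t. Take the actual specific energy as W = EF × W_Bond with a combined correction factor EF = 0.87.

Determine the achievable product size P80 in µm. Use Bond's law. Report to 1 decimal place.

P80 = 136.4 µm

W = 10 Wi (1/√P80 − 1/√F80)  [Bond]
W_Bond = W / EF = 8.135 / 0.87 = 9.3506 kWh/t
⇒ 1/√P80 = W_Bond/(10 Wi) + 1/√F80
  = 9.3506/(10·12.0) + 1/√16797 = 0.077921 + 0.007716 = 0.085637
P80 = (1/0.085637)² = 11.6772² = 136.36 µm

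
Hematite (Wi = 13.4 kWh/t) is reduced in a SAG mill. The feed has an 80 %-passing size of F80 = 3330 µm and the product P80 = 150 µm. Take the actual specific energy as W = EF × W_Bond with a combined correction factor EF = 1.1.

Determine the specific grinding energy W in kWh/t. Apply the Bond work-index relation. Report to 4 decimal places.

Bond:  W = 10 Wi (1/√P − 1/√F)
1/√150 = 0.081650;  1/√3330 = 0.017329
W = 10·13.4·(0.081650 − 0.017329) = 8.6189 kWh/t
Apply correction: 8.6189 × 1.1 = 9.4808 kWh/t

W = 9.4808 kWh/t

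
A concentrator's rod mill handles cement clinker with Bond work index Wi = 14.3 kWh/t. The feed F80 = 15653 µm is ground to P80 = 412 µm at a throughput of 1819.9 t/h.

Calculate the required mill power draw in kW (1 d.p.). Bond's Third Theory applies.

W_Bond = 10·Wi·(1/√P₈₀ − 1/√F₈₀)
W = 10·14.3·(1/√412 − 1/√15653) = 10·14.3·(0.041274) = 5.9021 kWh/t
Mill draw = 5.9021 × 1819.9 = 10741.3 kW

P = 10741.3 kW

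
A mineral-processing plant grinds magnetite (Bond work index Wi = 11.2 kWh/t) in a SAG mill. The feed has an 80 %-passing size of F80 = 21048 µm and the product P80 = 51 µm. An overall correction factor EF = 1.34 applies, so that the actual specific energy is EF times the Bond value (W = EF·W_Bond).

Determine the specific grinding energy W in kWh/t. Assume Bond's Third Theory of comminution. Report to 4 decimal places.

Bond: W = 10·Wi·(1/√P80 − 1/√F80)
1/√51 = 0.140028;  1/√21048 = 0.006893
W = 10·11.2·(0.140028 − 0.006893) = 14.9111 kWh/t
Apply correction: 14.9111 × 1.34 = 19.9809 kWh/t

W = 19.9809 kWh/t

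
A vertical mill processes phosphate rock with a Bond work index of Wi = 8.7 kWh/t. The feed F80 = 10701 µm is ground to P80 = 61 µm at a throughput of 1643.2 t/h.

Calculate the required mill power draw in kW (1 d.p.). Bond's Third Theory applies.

W = 10·Wi·[P80^(−½) − F80^(−½)]
W = 10·8.7·(1/√61 − 1/√10701) = 10·8.7·(0.118370) = 10.2982 kWh/t
P = W·T = 10.2982·1643.2 = 16922.0 kW

P = 16922.0 kW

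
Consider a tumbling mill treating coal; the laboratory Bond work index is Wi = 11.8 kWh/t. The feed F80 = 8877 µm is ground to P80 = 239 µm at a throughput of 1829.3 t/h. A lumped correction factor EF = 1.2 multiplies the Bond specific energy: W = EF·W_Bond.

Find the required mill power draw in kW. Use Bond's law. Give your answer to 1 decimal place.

W = 10·Wi·(P80^(-½) − F80^(-½))
W = 10·11.8·(1/√239 − 1/√8877) = 10·11.8·(0.054071) = 6.3804 kWh/t
Corrected W = EF·W_Bond = 1.2·6.3804 = 7.6564 kWh/t
P = W·T = 7.6564·1829.3 = 14005.9 kW

P = 14005.9 kW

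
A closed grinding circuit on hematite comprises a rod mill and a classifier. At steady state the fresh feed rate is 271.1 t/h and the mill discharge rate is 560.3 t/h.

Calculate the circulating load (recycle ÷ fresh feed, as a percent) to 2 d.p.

CL = 106.68 %

Discharge = new feed + return, hence
R = M − F = 560.3 − 271.1 = 289.2 t/h
CL = 100·R/F = 100·289.2/271.1 = 106.68 %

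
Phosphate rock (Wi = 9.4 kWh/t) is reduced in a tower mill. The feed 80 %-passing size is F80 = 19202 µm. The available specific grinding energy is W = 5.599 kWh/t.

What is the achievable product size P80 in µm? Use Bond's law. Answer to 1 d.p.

W = 10·Wi·[P80^(−½) − F80^(−½)]
P80^(−½) = W/(10 Wi) + F80^(−½)
  = 5.5990/(10·9.4) + 1/√19202 = 0.059564 + 0.007217 = 0.066780
P80 = (1/0.066780)² = 14.9745² = 224.23 µm

P80 = 224.2 µm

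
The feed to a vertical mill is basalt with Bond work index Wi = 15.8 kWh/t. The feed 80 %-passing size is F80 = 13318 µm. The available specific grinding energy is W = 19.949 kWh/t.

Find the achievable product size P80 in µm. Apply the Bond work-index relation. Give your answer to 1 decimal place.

P80 = 54.9 µm

W = 10 Wi (1/√P80 − 1/√F80)  [Bond]
1/√P80 = 1/√F80 + W/(10·Wi)
  = 19.9490/(10·15.8) + 1/√13318 = 0.126259 + 0.008665 = 0.134925
P80 = (1/0.134925)² = 7.4115² = 54.93 µm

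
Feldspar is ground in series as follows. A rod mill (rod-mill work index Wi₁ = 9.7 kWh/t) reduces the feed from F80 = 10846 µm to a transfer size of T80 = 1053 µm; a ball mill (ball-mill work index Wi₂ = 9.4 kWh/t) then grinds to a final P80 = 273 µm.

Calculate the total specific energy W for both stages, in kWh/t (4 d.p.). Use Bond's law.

W = 4.8502 kWh/t

W = 10·Wi·(P80^(-½) − F80^(-½))
Stage 1 (10846→1053 µm, Wi₁=9.7): W₁ = 10·9.7·(0.030817 − 0.009602) = 2.0578 kWh/t
Stage 2 (1053→273 µm, Wi₂=9.4): W₂ = 10·9.4·(0.060523 − 0.030817) = 2.7924 kWh/t
W = W₁ + W₂ = 2.0578 + 2.7924 = 4.8502 kWh/t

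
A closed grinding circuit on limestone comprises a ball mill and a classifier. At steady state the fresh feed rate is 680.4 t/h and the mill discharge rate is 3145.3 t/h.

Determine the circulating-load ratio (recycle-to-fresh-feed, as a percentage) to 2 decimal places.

CL = 362.27 %

Mill node: discharge = fresh + recycle.
R = M − F = 3145.3 − 680.4 = 2464.9 t/h
CL = 100·R/F = 100·2464.9/680.4 = 362.27 %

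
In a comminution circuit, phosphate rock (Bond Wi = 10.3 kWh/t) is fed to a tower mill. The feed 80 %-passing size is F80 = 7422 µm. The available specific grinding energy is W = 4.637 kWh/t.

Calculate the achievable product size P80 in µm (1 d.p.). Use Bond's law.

P80 = 311.9 µm

Bond: W = 10·Wi·(1/√P80 − 1/√F80)
1/√P80 = 1/√F80 + W/(10·Wi)
  = 4.6370/(10·10.3) + 1/√7422 = 0.045019 + 0.011608 = 0.056627
P80 = (1/0.056627)² = 17.6594² = 311.86 µm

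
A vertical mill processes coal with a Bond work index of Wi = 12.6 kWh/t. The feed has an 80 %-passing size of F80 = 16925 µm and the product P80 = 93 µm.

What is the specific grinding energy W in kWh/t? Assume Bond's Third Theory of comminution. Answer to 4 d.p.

W = 10·Wi·[P80^(−½) − F80^(−½)]
1/√93 = 0.103695;  1/√16925 = 0.007687
W = 10·12.6·(0.103695 − 0.007687) = 12.0971 kWh/t

W = 12.0971 kWh/t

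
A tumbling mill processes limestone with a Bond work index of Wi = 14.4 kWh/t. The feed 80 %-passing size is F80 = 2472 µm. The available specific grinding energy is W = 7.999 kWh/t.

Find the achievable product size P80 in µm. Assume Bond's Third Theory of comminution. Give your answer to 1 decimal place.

P80 = 174.7 µm

W = 10 Wi (1/√P80 − 1/√F80)  [Bond]
⇒ 1/√P80 = W/(10·Wi) + 1/√F80
  = 7.9990/(10·14.4) + 1/√2472 = 0.055549 + 0.020113 = 0.075662
P80 = (1/0.075662)² = 13.2168² = 174.68 µm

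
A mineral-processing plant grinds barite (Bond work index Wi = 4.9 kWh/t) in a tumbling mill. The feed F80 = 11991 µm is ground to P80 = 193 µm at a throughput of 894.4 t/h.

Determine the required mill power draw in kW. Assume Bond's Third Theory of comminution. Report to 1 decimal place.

W = 10 Wi (1/√P80 − 1/√F80)  [Bond]
W = 10·4.9·(1/√193 − 1/√11991) = 10·4.9·(0.062849) = 3.0796 kWh/t
Mill draw = 3.0796 × 894.4 = 2754.4 kW

P = 2754.4 kW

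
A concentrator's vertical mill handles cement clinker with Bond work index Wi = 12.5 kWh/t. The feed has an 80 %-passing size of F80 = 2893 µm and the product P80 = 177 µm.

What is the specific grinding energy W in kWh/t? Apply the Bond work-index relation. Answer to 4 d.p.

W = 7.0716 kWh/t

W = 10 Wi (P80^-0.5 − F80^-0.5)
1/√177 = 0.075165;  1/√2893 = 0.018592
W = 10·12.5·(0.075165 − 0.018592) = 7.0716 kWh/t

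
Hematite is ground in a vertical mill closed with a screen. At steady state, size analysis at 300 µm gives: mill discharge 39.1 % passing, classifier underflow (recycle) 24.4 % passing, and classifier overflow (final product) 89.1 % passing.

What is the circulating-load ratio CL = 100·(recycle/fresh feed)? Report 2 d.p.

CL = 340.14 %

Mass balance on the −300 µm fraction:
Fd + Rd = Ru + Fo ⇒ R/F = (o−d)/(d−u)
r = (89.1 − 39.1)/(39.1 − 24.4) = 50.0/14.7 = 3.4014
CL = 100·r = 340.14 %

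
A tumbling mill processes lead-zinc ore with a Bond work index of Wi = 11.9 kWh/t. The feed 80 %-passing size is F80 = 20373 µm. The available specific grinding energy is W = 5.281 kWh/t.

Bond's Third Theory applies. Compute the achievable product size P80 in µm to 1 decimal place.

P80 = 378.7 µm

W = 10·Wi·(P80^(-½) − F80^(-½))
⇒ 1/√P80 = W/(10 Wi) + 1/√F80
  = 5.2810/(10·11.9) + 1/√20373 = 0.044378 + 0.007006 = 0.051384
P80 = (1/0.051384)² = 19.4612² = 378.74 µm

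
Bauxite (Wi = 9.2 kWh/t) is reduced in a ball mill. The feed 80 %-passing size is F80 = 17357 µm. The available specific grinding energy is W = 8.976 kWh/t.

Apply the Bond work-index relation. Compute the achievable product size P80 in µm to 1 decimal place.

W = 10·Wi·[P80^(−½) − F80^(−½)]
⇒ 1/√P80 = W/(10·Wi) + 1/√F80
  = 8.9760/(10·9.2) + 1/√17357 = 0.097565 + 0.007590 = 0.105156
P80 = (1/0.105156)² = 9.5097² = 90.43 µm

P80 = 90.4 µm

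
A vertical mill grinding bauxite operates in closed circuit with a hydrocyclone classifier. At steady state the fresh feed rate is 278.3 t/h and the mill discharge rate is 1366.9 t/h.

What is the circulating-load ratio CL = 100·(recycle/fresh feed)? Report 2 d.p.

CL = 391.16 %

Steady state: M = F + R.
R = M − F = 1366.9 − 278.3 = 1088.6 t/h
CL = 100·R/F = 100·1088.6/278.3 = 391.16 %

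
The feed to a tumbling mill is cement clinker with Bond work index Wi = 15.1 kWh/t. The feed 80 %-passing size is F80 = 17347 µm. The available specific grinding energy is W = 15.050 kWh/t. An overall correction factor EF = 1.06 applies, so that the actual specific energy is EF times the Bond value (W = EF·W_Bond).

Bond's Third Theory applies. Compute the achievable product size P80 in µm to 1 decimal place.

P80 = 96.8 µm

Bond: W = 10·Wi·(1/√P80 − 1/√F80)
W_Bond = W / EF = 15.050 / 1.06 = 14.1981 kWh/t
⇒ 1/√P80 = W_Bond/(10 Wi) + 1/√F80
  = 14.1981/(10·15.1) + 1/√17347 = 0.094027 + 0.007593 = 0.101620
P80 = (1/0.101620)² = 9.8406² = 96.84 µm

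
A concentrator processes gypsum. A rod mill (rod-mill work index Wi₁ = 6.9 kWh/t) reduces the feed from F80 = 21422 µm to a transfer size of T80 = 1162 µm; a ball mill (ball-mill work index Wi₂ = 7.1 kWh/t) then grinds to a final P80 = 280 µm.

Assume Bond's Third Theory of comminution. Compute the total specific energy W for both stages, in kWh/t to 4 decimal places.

W = 3.7130 kWh/t

W = 10·Wi·(P80^(-½) − F80^(-½))
Stage 1 (21422→1162 µm, Wi₁=6.9): W₁ = 10·6.9·(0.029336 − 0.006832) = 1.5527 kWh/t
Stage 2 (1162→280 µm, Wi₂=7.1): W₂ = 10·7.1·(0.059761 − 0.029336) = 2.1602 kWh/t
W = W₁ + W₂ = 1.5527 + 2.1602 = 3.7130 kWh/t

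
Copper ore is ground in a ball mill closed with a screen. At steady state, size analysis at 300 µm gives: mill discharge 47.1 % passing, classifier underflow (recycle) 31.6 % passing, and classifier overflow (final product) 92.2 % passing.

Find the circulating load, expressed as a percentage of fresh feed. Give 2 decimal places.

Mass balance on the −300 µm fraction:
(1+r)·d = r·u + o ⇒ r = (o−d)/(d−u)
r = (92.2 − 47.1)/(47.1 − 31.6) = 45.1/15.5 = 2.9097
CL = 100·r = 290.97 %

CL = 290.97 %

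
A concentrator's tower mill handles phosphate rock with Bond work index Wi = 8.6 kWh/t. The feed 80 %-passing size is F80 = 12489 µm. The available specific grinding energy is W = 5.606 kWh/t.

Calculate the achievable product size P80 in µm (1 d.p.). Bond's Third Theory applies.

W = 10 Wi / √P80 − 10 Wi / √F80
⇒ 1/√P80 = W/(10 Wi) + 1/√F80
  = 5.6060/(10·8.6) + 1/√12489 = 0.065186 + 0.008948 = 0.074134
P80 = (1/0.074134)² = 13.4890² = 181.95 µm

P80 = 182.0 µm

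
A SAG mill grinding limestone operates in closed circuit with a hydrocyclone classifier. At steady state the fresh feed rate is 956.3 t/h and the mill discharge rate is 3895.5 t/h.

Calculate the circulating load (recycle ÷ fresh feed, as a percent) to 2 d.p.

M = F + R at steady state, so:
R = M − F = 3895.5 − 956.3 = 2939.2 t/h
CL = 100·R/F = 100·2939.2/956.3 = 307.35 %

CL = 307.35 %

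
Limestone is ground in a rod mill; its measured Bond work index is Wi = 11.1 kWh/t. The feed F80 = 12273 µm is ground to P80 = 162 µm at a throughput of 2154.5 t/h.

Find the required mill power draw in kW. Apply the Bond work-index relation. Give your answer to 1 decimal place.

P = 16630.7 kW

W = 10 Wi / √P80 − 10 Wi / √F80
W = 10·11.1·(1/√162 − 1/√12273) = 10·11.1·(0.069541) = 7.7190 kWh/t
Power = W × throughput = 7.7190 kWh/t × 2154.5 t/h = 16630.7 kW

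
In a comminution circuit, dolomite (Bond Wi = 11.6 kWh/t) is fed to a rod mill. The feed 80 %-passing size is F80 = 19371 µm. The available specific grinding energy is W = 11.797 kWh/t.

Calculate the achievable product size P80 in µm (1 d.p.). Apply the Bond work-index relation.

W_Bond = 10·Wi·(1/√P₈₀ − 1/√F₈₀)
1/√P80 = 1/√F80 + W/(10·Wi)
  = 11.7970/(10·11.6) + 1/√19371 = 0.101698 + 0.007185 = 0.108883
P80 = (1/0.108883)² = 9.1842² = 84.35 µm

P80 = 84.3 µm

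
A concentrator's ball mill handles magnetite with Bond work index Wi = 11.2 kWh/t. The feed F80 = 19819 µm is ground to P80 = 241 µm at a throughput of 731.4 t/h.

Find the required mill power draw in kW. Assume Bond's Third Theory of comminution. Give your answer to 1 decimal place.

W = 10 Wi (1/√P80 − 1/√F80)  [Bond]
W = 10·11.2·(1/√241 − 1/√19819) = 10·11.2·(0.057312) = 6.4190 kWh/t
Mill draw = 6.4190 × 731.4 = 4694.8 kW

P = 4694.8 kW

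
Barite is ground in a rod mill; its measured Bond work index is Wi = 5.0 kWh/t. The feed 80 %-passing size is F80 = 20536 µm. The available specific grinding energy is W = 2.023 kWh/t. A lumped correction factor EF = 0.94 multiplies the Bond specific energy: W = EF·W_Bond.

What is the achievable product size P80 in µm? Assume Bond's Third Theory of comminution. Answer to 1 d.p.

W = 10·Wi·(P80^(-½) − F80^(-½))
W_Bond = W / EF = 2.023 / 0.94 = 2.1521 kWh/t
⇒ 1/√P80 = W_Bond/(10·Wi) + 1/√F80
  = 2.1521/(10·5.0) + 1/√20536 = 0.043043 + 0.006978 = 0.050021
P80 = (1/0.050021)² = 19.9917² = 399.67 µm

P80 = 399.7 µm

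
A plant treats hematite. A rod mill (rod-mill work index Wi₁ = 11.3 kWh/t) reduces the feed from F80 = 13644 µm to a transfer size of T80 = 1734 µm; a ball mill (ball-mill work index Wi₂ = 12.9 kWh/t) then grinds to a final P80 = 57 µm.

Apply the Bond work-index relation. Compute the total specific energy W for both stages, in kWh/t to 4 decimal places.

Bond: W = 10·Wi·(1/√P80 − 1/√F80)
Stage 1 (13644→1734 µm, Wi₁=11.3): W₁ = 10·11.3·(0.024015 − 0.008561) = 1.7462 kWh/t
Stage 2 (1734→57 µm, Wi₂=12.9): W₂ = 10·12.9·(0.132453 − 0.024015) = 13.9886 kWh/t
W = W₁ + W₂ = 1.7462 + 13.9886 = 15.7348 kWh/t

W = 15.7348 kWh/t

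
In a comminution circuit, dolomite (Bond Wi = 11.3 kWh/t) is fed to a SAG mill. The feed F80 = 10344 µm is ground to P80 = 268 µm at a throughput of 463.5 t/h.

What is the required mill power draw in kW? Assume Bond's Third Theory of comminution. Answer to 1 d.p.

W = 10·Wi·[P80^(−½) − F80^(−½)]
W = 10·11.3·(1/√268 − 1/√10344) = 10·11.3·(0.051252) = 5.7915 kWh/t
Power = W × throughput = 5.7915 kWh/t × 463.5 t/h = 2684.4 kW

P = 2684.4 kW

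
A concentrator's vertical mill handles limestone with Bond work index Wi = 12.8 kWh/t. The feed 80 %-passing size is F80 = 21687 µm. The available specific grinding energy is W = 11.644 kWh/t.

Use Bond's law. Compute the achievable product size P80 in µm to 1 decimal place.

W_Bond = 10·Wi·(1/√P₈₀ − 1/√F₈₀)
P80^-0.5 = F80^-0.5 + W/(10 Wi)
  = 11.6440/(10·12.8) + 1/√21687 = 0.090969 + 0.006790 = 0.097759
P80 = (1/0.097759)² = 10.2292² = 104.64 µm

P80 = 104.6 µm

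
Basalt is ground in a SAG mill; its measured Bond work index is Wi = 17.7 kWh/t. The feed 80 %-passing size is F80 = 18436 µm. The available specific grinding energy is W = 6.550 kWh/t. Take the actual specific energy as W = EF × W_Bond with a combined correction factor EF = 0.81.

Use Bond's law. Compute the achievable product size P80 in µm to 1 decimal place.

W = 10·Wi·(P80^(-½) − F80^(-½))
W_Bond = W / EF = 6.550 / 0.81 = 8.0864 kWh/t
P80^-0.5 = F80^-0.5 + W_Bond/(10 Wi)
  = 8.0864/(10·17.7) + 1/√18436 = 0.045686 + 0.007365 = 0.053051
P80 = (1/0.053051)² = 18.8498² = 355.32 µm

P80 = 355.3 µm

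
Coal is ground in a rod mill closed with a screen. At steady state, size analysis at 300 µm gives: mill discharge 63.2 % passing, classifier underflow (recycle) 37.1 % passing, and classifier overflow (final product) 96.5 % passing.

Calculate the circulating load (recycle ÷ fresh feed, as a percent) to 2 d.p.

CL = 127.59 %

Mass balance on the −300 µm fraction:
r = (o − d)/(d − u)
r = (96.5 − 63.2)/(63.2 − 37.1) = 33.3/26.1 = 1.2759
CL = 100·r = 127.59 %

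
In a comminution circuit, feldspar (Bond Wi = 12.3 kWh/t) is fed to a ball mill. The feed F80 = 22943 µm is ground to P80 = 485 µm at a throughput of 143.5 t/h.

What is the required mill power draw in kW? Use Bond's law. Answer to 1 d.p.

W = 10 Wi (1/√P80 − 1/√F80)  [Bond]
W = 10·12.3·(1/√485 − 1/√22943) = 10·12.3·(0.038806) = 4.7731 kWh/t
P = W·T = 4.7731·143.5 = 684.9 kW

P = 684.9 kW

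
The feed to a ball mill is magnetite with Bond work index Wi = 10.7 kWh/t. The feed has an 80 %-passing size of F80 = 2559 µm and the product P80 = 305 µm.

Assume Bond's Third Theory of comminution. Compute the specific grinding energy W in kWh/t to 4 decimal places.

W = 4.0116 kWh/t

W = 10 Wi (P80^-0.5 − F80^-0.5)
1/√305 = 0.057260;  1/√2559 = 0.019768
W = 10·10.7·(0.057260 − 0.019768) = 4.0116 kWh/t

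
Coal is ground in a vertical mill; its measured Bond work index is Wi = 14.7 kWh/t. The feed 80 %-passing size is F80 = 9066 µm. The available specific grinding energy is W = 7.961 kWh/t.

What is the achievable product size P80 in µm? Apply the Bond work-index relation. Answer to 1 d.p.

P80 = 239.2 µm

W = 10·Wi·[P80^(−½) − F80^(−½)]
⇒ 1/√P80 = W/(10 Wi) + 1/√F80
  = 7.9610/(10·14.7) + 1/√9066 = 0.054156 + 0.010502 = 0.064659
P80 = (1/0.064659)² = 15.4658² = 239.19 µm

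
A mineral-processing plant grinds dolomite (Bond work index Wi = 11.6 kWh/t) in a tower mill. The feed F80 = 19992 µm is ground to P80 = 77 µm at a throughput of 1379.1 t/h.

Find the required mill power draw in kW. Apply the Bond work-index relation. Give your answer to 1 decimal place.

W = 10 Wi (1/√P80 − 1/√F80)  [Bond]
W = 10·11.6·(1/√77 − 1/√19992) = 10·11.6·(0.106888) = 12.3990 kWh/t
Power = W × throughput = 12.3990 kWh/t × 1379.1 t/h = 17099.5 kW

P = 17099.5 kW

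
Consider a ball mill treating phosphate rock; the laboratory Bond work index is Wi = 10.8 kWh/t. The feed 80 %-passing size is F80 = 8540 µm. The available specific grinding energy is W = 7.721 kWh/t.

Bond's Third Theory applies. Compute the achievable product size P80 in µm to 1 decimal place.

P80 = 147.6 µm

W = 10 Wi / √P80 − 10 Wi / √F80
P80^-0.5 = F80^-0.5 + W/(10 Wi)
  = 7.7210/(10·10.8) + 1/√8540 = 0.071491 + 0.010821 = 0.082312
P80 = (1/0.082312)² = 12.1489² = 147.60 µm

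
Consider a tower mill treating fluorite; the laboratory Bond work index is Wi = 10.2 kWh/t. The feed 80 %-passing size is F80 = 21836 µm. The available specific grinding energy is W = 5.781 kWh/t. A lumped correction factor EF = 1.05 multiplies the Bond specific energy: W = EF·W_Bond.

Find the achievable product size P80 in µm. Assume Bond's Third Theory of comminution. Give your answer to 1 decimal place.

P80 = 271.0 µm

W = 10 Wi (1/√P80 − 1/√F80)  [Bond]
W_Bond = W / EF = 5.781 / 1.05 = 5.5057 kWh/t
⇒ 1/√P80 = W_Bond/(10 Wi) + 1/√F80
  = 5.5057/(10·10.2) + 1/√21836 = 0.053978 + 0.006767 = 0.060745
P80 = (1/0.060745)² = 16.4623² = 271.01 µm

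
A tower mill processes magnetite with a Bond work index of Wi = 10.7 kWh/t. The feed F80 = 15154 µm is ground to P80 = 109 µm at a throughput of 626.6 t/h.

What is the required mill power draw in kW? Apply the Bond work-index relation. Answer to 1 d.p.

P = 5877.2 kW

W = 10·Wi·(P80^(-½) − F80^(-½))
W = 10·10.7·(1/√109 − 1/√15154) = 10·10.7·(0.087659) = 9.3795 kWh/t
Mill draw = 9.3795 × 626.6 = 5877.2 kW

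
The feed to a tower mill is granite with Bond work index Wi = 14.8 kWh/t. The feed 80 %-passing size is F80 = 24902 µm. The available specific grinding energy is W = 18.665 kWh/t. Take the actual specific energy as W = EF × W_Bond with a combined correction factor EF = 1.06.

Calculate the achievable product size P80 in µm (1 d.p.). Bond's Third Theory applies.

P80 = 63.7 µm

Bond:  W = 10 Wi (1/√P − 1/√F)
W_Bond = W / EF = 18.665 / 1.06 = 17.6085 kWh/t
P80^(−½) = W_Bond/(10 Wi) + F80^(−½)
  = 17.6085/(10·14.8) + 1/√24902 = 0.118976 + 0.006337 = 0.125313
P80 = (1/0.125313)² = 7.9800² = 63.68 µm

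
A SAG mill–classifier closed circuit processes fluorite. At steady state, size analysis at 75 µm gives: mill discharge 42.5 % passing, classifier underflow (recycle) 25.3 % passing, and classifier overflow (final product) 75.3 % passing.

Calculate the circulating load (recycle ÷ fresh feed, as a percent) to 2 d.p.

CL = 190.70 %

Let r = R/F. Size balance at 75 µm:
d + r·d = r·u + o → r(d−u) = o−d
r = (75.3 − 42.5)/(42.5 − 25.3) = 32.8/17.2 = 1.9070
CL = 100·r = 190.70 %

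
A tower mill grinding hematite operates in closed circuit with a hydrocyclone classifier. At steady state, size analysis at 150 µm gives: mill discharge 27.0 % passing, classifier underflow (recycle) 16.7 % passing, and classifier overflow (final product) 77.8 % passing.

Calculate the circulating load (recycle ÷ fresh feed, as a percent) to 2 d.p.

CL = 493.20 %

Classifier node, passing 150 µm:
(1+r)d = ru + o → r = (o−d)/(d−u)
r = (77.8 − 27.0)/(27.0 − 16.7) = 50.8/10.3 = 4.9320
CL = 100·r = 493.20 %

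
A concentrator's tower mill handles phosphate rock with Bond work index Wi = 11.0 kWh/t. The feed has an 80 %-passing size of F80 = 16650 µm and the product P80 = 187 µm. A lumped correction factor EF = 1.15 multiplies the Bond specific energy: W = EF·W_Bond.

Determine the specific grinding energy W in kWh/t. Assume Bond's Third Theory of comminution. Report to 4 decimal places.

Bond: W = 10·Wi·(1/√P80 − 1/√F80)
1/√187 = 0.073127;  1/√16650 = 0.007750
W = 10·11.0·(0.073127 − 0.007750) = 7.1915 kWh/t
With EF = 1.15: W = 7.1915·1.15 = 8.2702 kWh/t

W = 8.2702 kWh/t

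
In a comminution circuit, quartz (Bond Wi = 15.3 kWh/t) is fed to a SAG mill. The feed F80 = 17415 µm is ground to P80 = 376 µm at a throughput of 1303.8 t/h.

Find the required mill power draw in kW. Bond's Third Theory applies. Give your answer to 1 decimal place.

W = 10·Wi·(P80^(-½) − F80^(-½))
W = 10·15.3·(1/√376 − 1/√17415) = 10·15.3·(0.043993) = 6.7310 kWh/t
P_mill = W·ṁ = 6.7310·1303.8 = 8775.9 kW

P = 8775.9 kW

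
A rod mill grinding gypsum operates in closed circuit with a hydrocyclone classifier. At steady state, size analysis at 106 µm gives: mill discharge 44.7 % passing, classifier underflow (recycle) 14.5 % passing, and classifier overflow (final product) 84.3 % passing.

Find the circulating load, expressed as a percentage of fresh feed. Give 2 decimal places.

Let r = R/F. Size balance at 106 µm:
r = (o − d)/(d − u)
r = (84.3 − 44.7)/(44.7 − 14.5) = 39.6/30.2 = 1.3113
CL = 100·r = 131.13 %

CL = 131.13 %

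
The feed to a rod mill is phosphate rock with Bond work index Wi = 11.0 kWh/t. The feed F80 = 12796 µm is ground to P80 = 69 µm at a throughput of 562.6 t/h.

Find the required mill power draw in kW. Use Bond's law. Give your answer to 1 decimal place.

W = 10·Wi·(P80^(-½) − F80^(-½))
W = 10·11.0·(1/√69 − 1/√12796) = 10·11.0·(0.111546) = 12.2700 kWh/t
Mill draw = 12.2700 × 562.6 = 6903.1 kW

P = 6903.1 kW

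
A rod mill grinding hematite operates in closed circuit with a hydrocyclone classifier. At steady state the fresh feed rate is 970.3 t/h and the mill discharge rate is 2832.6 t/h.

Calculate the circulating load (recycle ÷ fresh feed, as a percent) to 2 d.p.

Discharge = new feed + return, hence
R = M − F = 2832.6 − 970.3 = 1862.3 t/h
CL = 100·R/F = 100·1862.3/970.3 = 191.93 %

CL = 191.93 %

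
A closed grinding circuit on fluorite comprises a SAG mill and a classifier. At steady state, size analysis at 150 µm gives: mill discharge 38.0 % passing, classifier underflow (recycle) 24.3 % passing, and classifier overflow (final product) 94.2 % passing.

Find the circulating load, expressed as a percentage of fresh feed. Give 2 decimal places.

Mass balance on the −150 µm fraction:
(1+r)·d = r·u + o ⇒ r = (o−d)/(d−u)
r = (94.2 − 38.0)/(38.0 − 24.3) = 56.2/13.7 = 4.1022
CL = 100·r = 410.22 %

CL = 410.22 %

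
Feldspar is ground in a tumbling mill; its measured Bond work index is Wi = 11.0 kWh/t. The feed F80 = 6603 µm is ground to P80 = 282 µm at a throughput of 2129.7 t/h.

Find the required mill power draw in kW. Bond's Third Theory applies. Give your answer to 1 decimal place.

P = 11067.4 kW

W = 10 Wi / √P80 − 10 Wi / √F80
W = 10·11.0·(1/√282 − 1/√6603) = 10·11.0·(0.047243) = 5.1967 kWh/t
P = W·T = 5.1967·2129.7 = 11067.4 kW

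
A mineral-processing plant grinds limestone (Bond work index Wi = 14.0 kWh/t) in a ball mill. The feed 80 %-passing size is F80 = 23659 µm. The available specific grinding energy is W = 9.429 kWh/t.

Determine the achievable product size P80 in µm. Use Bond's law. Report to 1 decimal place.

P80 = 183.4 µm

Bond: W = 10·Wi·(1/√P80 − 1/√F80)
⇒ 1/√P80 = W/(10·Wi) + 1/√F80
  = 9.4290/(10·14.0) + 1/√23659 = 0.067350 + 0.006501 = 0.073851
P80 = (1/0.073851)² = 13.5407² = 183.35 µm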